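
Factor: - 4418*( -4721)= 2^1 * 47^2*4721^1= 20857378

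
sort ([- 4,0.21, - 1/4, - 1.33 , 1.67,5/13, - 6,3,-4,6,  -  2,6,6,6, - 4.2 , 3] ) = [ - 6, - 4.2,-4, - 4, - 2 ,-1.33, - 1/4, 0.21, 5/13,  1.67,3, 3,6 , 6,  6,6] 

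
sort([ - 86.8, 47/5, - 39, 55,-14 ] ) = [ - 86.8, - 39,-14, 47/5, 55] 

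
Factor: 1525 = 5^2 * 61^1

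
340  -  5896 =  - 5556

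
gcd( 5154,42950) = 1718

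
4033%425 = 208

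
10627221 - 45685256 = -35058035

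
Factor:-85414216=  - 2^3*10676777^1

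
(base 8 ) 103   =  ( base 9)74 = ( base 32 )23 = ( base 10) 67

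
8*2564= 20512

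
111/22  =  5 +1/22=5.05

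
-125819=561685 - 687504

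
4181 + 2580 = 6761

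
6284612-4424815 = 1859797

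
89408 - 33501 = 55907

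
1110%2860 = 1110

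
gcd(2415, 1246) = 7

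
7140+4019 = 11159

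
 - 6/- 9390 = 1/1565 = 0.00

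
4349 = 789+3560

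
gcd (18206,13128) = 2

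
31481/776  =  40  +  441/776 = 40.57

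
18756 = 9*2084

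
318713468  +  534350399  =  853063867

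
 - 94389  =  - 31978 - 62411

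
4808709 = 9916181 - 5107472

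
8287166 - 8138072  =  149094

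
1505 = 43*35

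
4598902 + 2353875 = 6952777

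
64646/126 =513 + 4/63 = 513.06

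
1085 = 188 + 897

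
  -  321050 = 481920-802970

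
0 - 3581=-3581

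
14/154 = 1/11 = 0.09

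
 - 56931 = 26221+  - 83152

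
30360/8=3795 = 3795.00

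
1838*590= 1084420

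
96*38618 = 3707328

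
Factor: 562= 2^1*281^1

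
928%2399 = 928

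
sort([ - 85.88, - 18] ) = [ - 85.88,  -  18]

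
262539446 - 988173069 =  - 725633623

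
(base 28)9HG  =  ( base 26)b48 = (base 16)1d7c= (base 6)54540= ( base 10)7548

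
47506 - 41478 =6028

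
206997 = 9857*21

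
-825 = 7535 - 8360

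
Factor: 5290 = 2^1*5^1 * 23^2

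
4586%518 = 442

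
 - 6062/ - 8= 3031/4= 757.75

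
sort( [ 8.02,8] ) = [8 , 8.02] 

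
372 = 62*6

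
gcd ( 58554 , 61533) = 9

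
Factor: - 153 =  - 3^2*17^1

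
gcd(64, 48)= 16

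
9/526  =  9/526 = 0.02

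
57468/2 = 28734=28734.00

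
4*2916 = 11664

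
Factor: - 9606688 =  -  2^5*7^1*13^1* 3299^1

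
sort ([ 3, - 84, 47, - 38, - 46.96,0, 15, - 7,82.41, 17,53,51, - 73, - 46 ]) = [-84, - 73,-46.96, - 46, - 38, - 7, 0,3, 15, 17, 47,51,  53, 82.41 ] 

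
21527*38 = 818026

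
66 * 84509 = 5577594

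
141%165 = 141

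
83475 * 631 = 52672725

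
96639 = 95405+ 1234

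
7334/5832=1+751/2916 = 1.26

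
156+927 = 1083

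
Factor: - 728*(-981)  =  2^3*3^2*7^1*13^1 * 109^1 = 714168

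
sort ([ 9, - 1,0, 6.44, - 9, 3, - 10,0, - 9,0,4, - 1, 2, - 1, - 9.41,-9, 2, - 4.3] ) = [ - 10, - 9.41, - 9, - 9, - 9 ,-4.3, - 1, - 1, - 1, 0, 0, 0,  2, 2, 3, 4, 6.44, 9 ] 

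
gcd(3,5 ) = 1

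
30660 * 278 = 8523480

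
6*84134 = 504804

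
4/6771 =4/6771 =0.00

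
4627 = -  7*(- 661)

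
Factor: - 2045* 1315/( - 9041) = 2689175/9041 =5^2* 263^1*409^1*9041^ (-1 ) 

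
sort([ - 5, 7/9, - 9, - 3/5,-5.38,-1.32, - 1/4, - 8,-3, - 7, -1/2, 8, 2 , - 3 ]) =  [ - 9, - 8, - 7, - 5.38,-5, - 3,-3, - 1.32, - 3/5,-1/2,-1/4, 7/9, 2,8 ] 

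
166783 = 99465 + 67318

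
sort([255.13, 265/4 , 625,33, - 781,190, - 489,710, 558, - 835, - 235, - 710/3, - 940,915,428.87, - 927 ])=[ - 940, - 927,  -  835, - 781, - 489  , - 710/3, - 235,33,265/4,190, 255.13,  428.87,558 , 625,710,915 ] 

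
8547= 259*33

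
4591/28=163+27/28=163.96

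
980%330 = 320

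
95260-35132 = 60128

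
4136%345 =341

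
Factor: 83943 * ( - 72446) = -2^1*3^3*11^1*37^1*89^1*3109^1 = - 6081334578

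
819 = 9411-8592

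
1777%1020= 757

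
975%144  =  111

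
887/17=52+3/17 = 52.18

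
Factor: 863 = 863^1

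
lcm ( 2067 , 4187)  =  163293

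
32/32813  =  32/32813 =0.00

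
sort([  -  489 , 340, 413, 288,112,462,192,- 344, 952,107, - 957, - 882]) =[ - 957, - 882,-489  , - 344,107,112, 192,288,340,413,462,952 ] 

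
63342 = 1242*51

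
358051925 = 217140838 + 140911087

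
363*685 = 248655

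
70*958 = 67060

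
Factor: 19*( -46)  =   - 874 = - 2^1*19^1 * 23^1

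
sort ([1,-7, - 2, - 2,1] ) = [ - 7,-2, - 2,1,1 ]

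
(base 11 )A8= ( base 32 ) 3m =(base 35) 3d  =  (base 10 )118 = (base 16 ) 76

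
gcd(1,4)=1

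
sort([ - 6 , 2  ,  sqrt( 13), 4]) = [ - 6, 2  ,  sqrt(13), 4]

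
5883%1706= 765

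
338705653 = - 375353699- - 714059352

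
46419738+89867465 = 136287203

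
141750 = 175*810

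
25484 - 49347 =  - 23863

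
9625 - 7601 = 2024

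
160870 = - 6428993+6589863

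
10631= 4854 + 5777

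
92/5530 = 46/2765= 0.02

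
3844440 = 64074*60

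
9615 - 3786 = 5829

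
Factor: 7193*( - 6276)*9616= - 2^6*3^1 * 523^1*601^1*7193^1  =  - 434097665088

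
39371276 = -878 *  (-44842 ) 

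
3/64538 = 3/64538 = 0.00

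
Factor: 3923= 3923^1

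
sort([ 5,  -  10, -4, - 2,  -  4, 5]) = [ - 10,-4 ,  -  4,-2 , 5, 5 ] 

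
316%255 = 61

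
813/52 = 813/52 = 15.63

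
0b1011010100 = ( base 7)2053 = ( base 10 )724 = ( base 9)884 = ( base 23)18B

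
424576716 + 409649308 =834226024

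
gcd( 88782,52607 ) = 1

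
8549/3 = 2849+ 2/3 = 2849.67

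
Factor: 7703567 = 17^1*151^1*3001^1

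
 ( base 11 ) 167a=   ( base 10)2144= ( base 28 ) 2kg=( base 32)230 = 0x860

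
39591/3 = 13197 = 13197.00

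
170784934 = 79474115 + 91310819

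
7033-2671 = 4362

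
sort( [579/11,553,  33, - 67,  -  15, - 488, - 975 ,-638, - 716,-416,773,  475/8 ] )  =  [-975, - 716 , - 638, - 488, - 416,- 67, - 15,33,579/11 , 475/8,553 , 773]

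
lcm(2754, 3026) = 245106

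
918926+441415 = 1360341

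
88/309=88/309 = 0.28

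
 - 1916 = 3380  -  5296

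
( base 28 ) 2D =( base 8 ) 105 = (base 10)69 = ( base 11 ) 63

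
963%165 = 138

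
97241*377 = 36659857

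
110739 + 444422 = 555161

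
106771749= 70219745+36552004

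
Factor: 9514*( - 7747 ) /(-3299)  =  2^1*61^1*67^1* 71^1*127^1*3299^( - 1 ) =73704958/3299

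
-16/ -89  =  16/89 = 0.18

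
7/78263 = 7/78263 = 0.00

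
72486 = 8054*9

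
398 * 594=236412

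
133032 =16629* 8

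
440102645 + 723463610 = 1163566255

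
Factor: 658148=2^2* 137^1*1201^1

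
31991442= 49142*651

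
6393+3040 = 9433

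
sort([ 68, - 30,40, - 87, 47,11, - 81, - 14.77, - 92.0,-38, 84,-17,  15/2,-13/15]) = [ - 92.0, - 87, - 81, - 38, - 30,-17, - 14.77,  -  13/15,15/2, 11 , 40, 47, 68, 84 ] 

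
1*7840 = 7840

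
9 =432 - 423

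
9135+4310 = 13445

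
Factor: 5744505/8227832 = 2^(  -  3)*3^1 * 5^1*13^1*89^1 * 331^1*1028479^( - 1)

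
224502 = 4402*51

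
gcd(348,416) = 4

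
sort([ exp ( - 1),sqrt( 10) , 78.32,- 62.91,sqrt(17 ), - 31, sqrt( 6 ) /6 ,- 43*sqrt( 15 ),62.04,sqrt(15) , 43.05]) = [ - 43 *sqrt(15 ), - 62.91 , - 31, exp(-1) , sqrt(6)/6 , sqrt( 10), sqrt(15),sqrt ( 17),43.05,62.04,  78.32] 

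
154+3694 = 3848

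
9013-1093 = 7920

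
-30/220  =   - 3/22 = - 0.14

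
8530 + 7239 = 15769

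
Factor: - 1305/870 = - 3/2 = - 2^(  -  1) * 3^1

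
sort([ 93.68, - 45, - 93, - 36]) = [ - 93 , - 45, - 36,93.68]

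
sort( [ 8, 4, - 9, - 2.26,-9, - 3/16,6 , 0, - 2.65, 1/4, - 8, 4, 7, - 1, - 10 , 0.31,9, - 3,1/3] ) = [ - 10,-9, - 9, - 8,-3,  -  2.65, - 2.26, - 1, - 3/16, 0,  1/4, 0.31, 1/3,4,  4, 6, 7, 8,9 ]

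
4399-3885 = 514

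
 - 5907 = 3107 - 9014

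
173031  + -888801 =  - 715770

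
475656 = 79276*6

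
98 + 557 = 655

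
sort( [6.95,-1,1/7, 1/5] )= [ - 1,1/7,1/5,6.95 ] 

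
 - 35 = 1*(  -  35 )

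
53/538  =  53/538 = 0.10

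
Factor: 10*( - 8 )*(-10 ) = 800=2^5*5^2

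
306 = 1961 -1655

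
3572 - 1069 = 2503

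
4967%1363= 878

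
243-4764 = - 4521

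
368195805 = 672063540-303867735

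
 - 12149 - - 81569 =69420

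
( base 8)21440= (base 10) 8992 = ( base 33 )88G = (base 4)2030200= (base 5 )241432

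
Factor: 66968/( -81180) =-1522/1845 = - 2^1*3^(-2) * 5^( - 1)*41^( - 1) * 761^1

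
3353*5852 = 19621756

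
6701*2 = 13402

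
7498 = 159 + 7339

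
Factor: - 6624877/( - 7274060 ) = 2^( - 2 )*5^( - 1) * 7^1*443^ (  -  1 ) * 821^( - 1) * 946411^1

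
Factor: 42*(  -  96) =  - 4032 = - 2^6 * 3^2*7^1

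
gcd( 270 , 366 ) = 6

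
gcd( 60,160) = 20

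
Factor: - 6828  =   - 2^2*3^1*569^1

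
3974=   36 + 3938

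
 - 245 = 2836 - 3081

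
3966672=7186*552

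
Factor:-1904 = - 2^4 *7^1*17^1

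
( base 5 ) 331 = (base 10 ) 91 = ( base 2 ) 1011011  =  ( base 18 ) 51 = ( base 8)133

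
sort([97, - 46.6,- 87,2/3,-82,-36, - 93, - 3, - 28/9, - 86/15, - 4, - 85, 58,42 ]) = [  -  93, - 87, - 85, - 82, - 46.6, - 36, - 86/15, - 4, - 28/9, - 3, 2/3,  42, 58,  97] 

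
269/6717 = 269/6717 = 0.04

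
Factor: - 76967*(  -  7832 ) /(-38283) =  - 2^3*3^( - 1)* 7^( - 1)*11^2*89^1*1823^(-1 )*6997^1 = -  602805544/38283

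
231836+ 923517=1155353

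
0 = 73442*0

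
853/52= 16 +21/52 = 16.40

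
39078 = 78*501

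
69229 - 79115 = - 9886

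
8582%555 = 257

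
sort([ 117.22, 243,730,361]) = [ 117.22, 243,361, 730 ]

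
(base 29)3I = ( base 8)151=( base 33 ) 36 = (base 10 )105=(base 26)41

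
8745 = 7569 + 1176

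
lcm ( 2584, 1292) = 2584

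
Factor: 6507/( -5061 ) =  - 3^2*7^(-1)  =  - 9/7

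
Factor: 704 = 2^6*11^1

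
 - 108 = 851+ - 959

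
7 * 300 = 2100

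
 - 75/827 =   -  1 + 752/827 = -0.09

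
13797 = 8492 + 5305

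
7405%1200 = 205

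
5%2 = 1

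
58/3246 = 29/1623= 0.02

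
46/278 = 23/139 = 0.17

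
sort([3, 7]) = [ 3 , 7 ]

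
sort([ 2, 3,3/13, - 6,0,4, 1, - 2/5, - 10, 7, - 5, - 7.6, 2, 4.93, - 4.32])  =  [ - 10, - 7.6,-6, - 5, - 4.32, - 2/5,0, 3/13, 1, 2,2, 3,  4,4.93,  7]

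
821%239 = 104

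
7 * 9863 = 69041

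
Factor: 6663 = 3^1*2221^1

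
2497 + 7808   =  10305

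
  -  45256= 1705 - 46961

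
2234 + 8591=10825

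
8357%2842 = 2673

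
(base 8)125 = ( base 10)85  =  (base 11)78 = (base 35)2f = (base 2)1010101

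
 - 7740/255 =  - 31+ 11/17=- 30.35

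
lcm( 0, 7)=0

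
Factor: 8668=2^2*11^1*197^1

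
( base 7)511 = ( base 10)253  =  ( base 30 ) 8d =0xFD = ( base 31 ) 85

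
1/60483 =1/60483 = 0.00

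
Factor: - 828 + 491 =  -337^1= -337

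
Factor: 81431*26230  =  2^1*5^1* 7^1*43^1*61^1*11633^1 = 2135935130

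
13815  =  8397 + 5418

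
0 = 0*67375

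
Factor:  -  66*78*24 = - 2^5*3^3*11^1*13^1  =  - 123552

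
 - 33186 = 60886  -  94072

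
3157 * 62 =195734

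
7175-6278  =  897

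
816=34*24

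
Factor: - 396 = - 2^2*3^2*11^1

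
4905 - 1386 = 3519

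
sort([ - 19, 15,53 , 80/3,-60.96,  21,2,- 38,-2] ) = [ - 60.96,-38,-19,-2, 2, 15, 21,80/3,53 ]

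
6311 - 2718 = 3593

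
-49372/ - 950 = 24686/475 = 51.97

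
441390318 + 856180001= 1297570319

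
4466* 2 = 8932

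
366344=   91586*4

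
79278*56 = 4439568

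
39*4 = 156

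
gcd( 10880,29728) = 32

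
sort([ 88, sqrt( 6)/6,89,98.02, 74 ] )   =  [ sqrt( 6)/6,74,88,89,98.02 ]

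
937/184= 5 + 17/184=5.09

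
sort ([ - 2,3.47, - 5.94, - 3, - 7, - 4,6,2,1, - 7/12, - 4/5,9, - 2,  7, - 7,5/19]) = [ - 7, - 7, - 5.94,- 4,-3,-2, - 2 , - 4/5,-7/12 , 5/19,1,  2,3.47,6,7, 9 ]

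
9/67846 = 9/67846= 0.00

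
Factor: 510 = 2^1* 3^1*5^1 * 17^1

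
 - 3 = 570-573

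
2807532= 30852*91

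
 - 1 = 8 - 9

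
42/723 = 14/241 = 0.06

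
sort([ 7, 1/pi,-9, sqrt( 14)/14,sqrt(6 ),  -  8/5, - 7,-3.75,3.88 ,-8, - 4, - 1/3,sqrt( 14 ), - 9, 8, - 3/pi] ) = [ - 9, - 9, - 8 , - 7, - 4,  -  3.75, - 8/5, - 3/pi, - 1/3,sqrt( 14) /14, 1/pi, sqrt (6), sqrt( 14), 3.88,7, 8]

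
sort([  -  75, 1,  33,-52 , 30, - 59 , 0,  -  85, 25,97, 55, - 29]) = [ - 85, - 75, -59, - 52 ,-29 , 0, 1, 25,30, 33, 55,97 ]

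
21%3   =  0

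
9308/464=2327/116 =20.06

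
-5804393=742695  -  6547088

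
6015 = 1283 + 4732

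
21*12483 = 262143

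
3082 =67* 46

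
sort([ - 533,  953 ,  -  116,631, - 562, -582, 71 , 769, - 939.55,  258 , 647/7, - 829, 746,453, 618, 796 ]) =[ - 939.55 ,  -  829, - 582, - 562, - 533 ,-116, 71,647/7,258 , 453,618 , 631,746,769, 796,953]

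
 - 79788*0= 0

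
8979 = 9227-248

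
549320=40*13733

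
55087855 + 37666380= 92754235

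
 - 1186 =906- 2092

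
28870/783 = 28870/783 =36.87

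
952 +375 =1327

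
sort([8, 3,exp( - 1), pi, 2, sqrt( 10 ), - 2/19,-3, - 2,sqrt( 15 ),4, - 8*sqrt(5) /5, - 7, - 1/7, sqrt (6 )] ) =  [ - 7, - 8*sqrt( 5)/5, - 3, - 2,- 1/7, - 2/19,exp(-1), 2,sqrt( 6 ),3, pi,sqrt( 10 ),sqrt( 15 ), 4,8] 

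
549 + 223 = 772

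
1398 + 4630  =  6028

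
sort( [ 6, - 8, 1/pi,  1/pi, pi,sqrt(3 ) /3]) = [ - 8,1/pi, 1/pi,sqrt( 3 ) /3,pi, 6]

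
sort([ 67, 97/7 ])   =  [ 97/7, 67 ] 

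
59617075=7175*8309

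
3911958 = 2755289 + 1156669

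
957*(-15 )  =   - 14355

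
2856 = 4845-1989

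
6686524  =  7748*863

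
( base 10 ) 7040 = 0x1b80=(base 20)hc0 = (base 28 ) 8rc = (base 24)c58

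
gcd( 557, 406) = 1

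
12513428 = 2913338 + 9600090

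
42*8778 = 368676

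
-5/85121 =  - 5/85121 = -0.00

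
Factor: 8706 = 2^1*3^1*1451^1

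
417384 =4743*88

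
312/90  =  3 + 7/15= 3.47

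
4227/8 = 528 + 3/8 = 528.38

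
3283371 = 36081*91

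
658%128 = 18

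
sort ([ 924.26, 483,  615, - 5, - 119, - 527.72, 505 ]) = [ - 527.72, - 119, - 5,483 , 505, 615, 924.26]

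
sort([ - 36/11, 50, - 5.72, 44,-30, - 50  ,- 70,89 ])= [ - 70 ,  -  50, - 30,-5.72,-36/11,44 , 50, 89] 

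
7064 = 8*883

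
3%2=1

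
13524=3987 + 9537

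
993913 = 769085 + 224828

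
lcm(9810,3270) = 9810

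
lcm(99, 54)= 594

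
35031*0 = 0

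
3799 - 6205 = -2406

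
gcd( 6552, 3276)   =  3276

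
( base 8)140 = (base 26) 3i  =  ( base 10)96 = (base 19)51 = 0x60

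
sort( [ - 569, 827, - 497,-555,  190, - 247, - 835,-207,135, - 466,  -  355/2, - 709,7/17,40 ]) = [ - 835, -709, - 569, - 555, - 497, - 466, - 247, - 207 ,-355/2,7/17,40,135,190,827 ] 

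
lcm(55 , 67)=3685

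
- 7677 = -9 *853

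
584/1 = 584=584.00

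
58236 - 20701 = 37535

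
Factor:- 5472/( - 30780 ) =2^3*3^( - 2 )*5^ ( - 1) = 8/45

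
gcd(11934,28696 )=34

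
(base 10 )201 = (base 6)533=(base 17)BE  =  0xc9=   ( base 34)5V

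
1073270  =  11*97570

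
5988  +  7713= 13701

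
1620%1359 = 261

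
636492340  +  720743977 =1357236317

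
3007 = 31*97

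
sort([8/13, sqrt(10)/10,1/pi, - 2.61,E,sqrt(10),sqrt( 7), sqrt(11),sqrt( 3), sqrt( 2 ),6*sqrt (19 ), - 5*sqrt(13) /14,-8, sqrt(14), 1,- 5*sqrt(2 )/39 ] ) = [ - 8, - 2.61, - 5*sqrt(13)/14, - 5*sqrt(2)/39, sqrt(10 )/10 , 1/pi,8/13, 1,sqrt(2), sqrt( 3), sqrt(7), E , sqrt(10), sqrt( 11 ), sqrt( 14 ) , 6*sqrt(19)]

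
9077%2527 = 1496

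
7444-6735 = 709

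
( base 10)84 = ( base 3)10010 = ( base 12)70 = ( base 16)54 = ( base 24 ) 3c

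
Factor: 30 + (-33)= - 3 = -3^1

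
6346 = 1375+4971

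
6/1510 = 3/755 = 0.00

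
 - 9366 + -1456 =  -10822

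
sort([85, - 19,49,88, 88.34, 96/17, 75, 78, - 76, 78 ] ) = [ - 76, - 19,96/17, 49, 75, 78, 78,85,88,88.34]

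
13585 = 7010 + 6575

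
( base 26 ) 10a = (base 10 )686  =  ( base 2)1010101110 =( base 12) 492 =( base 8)1256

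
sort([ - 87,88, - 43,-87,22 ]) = [ - 87 , - 87, - 43, 22,88]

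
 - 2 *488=- 976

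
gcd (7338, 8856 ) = 6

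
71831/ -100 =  - 71831/100 =- 718.31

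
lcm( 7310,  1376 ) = 116960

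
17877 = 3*5959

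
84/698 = 42/349 = 0.12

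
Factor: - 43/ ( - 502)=2^( - 1)*43^1*251^( - 1)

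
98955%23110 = 6515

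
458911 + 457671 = 916582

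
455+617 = 1072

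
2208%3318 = 2208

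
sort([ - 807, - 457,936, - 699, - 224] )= [ - 807,  -  699, - 457 , - 224,936]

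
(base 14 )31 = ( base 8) 53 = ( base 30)1D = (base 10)43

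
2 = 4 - 2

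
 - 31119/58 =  - 537 + 27/58 = - 536.53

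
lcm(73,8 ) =584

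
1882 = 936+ 946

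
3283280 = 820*4004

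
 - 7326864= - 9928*738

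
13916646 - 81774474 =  - 67857828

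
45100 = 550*82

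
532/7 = 76=76.00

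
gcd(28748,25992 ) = 4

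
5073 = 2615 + 2458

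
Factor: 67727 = 11^1*47^1*131^1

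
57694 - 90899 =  - 33205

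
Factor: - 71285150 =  - 2^1*5^2*19^1*75037^1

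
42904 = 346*124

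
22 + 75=97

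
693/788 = 693/788  =  0.88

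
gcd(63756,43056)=828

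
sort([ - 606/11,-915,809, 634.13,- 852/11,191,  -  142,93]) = [ - 915, - 142, - 852/11, - 606/11,93,191,634.13,809]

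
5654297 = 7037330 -1383033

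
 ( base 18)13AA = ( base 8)15522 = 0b1101101010010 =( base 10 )6994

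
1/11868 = 1/11868 = 0.00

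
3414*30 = 102420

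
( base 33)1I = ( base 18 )2F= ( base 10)51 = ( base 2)110011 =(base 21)29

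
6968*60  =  418080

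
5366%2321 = 724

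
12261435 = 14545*843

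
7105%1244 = 885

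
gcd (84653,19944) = 1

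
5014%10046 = 5014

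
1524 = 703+821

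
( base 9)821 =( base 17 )254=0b1010011011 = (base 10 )667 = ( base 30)M7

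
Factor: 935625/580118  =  2^ ( - 1)*3^1*5^4* 7^(-1)*11^(  -  1)*499^1*3767^( - 1) 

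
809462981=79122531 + 730340450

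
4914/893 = 4914/893 = 5.50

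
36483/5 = 36483/5 = 7296.60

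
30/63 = 10/21 = 0.48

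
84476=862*98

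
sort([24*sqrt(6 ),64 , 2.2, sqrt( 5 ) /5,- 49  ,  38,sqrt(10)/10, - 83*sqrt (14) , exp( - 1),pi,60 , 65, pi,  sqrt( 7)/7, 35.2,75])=[ - 83 * sqrt( 14), - 49,sqrt( 10)/10, exp( - 1),sqrt(7 )/7, sqrt( 5)/5,2.2, pi,pi,35.2, 38 , 24*sqrt(6 ),60,  64, 65, 75] 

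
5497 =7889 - 2392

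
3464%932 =668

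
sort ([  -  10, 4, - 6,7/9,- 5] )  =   [ - 10, - 6, - 5,  7/9,4 ]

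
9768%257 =2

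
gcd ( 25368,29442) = 42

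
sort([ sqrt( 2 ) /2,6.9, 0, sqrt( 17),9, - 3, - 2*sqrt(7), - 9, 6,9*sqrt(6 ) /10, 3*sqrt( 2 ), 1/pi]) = [ - 9,  -  2* sqrt( 7), - 3, 0,1/pi, sqrt( 2)/2, 9*sqrt (6 ) /10, sqrt(17), 3*sqrt( 2 ), 6, 6.9  ,  9]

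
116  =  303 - 187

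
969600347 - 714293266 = 255307081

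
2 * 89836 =179672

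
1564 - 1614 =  - 50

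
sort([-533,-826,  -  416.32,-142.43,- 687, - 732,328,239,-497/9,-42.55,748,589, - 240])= [-826,-732, - 687, - 533, - 416.32,- 240,-142.43,-497/9,-42.55, 239,328, 589, 748 ]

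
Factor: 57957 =3^1*19319^1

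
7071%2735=1601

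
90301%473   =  431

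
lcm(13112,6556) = 13112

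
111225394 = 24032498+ 87192896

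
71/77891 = 71/77891 = 0.00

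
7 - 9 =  - 2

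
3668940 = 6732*545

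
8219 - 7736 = 483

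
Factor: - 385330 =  - 2^1*5^1 * 11^1*31^1 * 113^1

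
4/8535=4/8535 =0.00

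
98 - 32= 66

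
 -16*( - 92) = 1472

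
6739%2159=262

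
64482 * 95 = 6125790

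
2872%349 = 80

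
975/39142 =975/39142=0.02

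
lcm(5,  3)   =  15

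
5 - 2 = 3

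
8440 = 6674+1766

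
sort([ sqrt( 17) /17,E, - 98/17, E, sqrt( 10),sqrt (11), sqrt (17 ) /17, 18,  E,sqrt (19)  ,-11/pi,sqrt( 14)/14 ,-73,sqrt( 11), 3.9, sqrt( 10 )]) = [-73, - 98/17, - 11/pi, sqrt( 17)/17, sqrt( 17 ) /17,sqrt( 14)/14, E, E,E,sqrt(  10),sqrt( 10 ),  sqrt( 11),sqrt ( 11), 3.9, sqrt( 19), 18]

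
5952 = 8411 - 2459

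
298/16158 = 149/8079 = 0.02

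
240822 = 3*80274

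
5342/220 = 2671/110  =  24.28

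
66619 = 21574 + 45045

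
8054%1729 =1138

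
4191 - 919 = 3272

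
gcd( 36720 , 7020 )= 540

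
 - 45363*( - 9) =408267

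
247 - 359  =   - 112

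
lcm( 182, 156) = 1092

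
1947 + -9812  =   - 7865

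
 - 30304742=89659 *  ( - 338)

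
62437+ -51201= 11236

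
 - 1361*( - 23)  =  31303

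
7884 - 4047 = 3837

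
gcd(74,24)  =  2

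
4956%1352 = 900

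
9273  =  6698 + 2575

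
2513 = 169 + 2344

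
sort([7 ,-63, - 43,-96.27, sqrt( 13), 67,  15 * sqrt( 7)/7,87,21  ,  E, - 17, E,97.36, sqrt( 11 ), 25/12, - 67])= [ - 96.27, - 67, - 63, - 43, - 17, 25/12,  E , E,sqrt(11),sqrt( 13), 15 * sqrt( 7)/7,7, 21, 67, 87,97.36 ]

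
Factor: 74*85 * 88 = 553520 = 2^4*5^1*11^1*17^1 *37^1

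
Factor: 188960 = 2^5  *  5^1*1181^1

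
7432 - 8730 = - 1298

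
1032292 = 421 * 2452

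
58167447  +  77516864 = 135684311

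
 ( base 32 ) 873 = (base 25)DBJ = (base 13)3AA8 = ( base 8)20343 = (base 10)8419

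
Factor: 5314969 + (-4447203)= 867766 = 2^1*433883^1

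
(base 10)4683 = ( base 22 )9ej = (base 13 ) 2193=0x124B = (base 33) 49u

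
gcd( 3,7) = 1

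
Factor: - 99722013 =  - 3^1*19^1*1749509^1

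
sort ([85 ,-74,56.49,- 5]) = [-74 , - 5 , 56.49,85]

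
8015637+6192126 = 14207763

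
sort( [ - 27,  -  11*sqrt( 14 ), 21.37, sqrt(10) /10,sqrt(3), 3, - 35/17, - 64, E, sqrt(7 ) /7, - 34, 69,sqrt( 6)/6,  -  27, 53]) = [ - 64, -11*sqrt( 14),  -  34,-27, - 27, - 35/17, sqrt(10)/10,sqrt(7 )/7, sqrt(6)/6, sqrt(3),E, 3,21.37,53, 69]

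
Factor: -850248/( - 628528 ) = 2^ (- 1)*3^2*7^2*163^( - 1) = 441/326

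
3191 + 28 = 3219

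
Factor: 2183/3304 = 37/56  =  2^( - 3)*7^(- 1 )*37^1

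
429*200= 85800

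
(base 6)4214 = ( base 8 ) 1662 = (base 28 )15m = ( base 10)946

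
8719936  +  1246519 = 9966455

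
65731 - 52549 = 13182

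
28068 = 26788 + 1280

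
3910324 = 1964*1991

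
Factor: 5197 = 5197^1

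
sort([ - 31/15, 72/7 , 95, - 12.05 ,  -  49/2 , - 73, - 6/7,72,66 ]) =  [ - 73,  -  49/2, - 12.05, - 31/15, - 6/7, 72/7, 66, 72,  95]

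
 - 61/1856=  - 61/1856 = -0.03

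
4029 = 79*51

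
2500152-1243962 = 1256190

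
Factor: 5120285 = 5^1 * 41^1 * 24977^1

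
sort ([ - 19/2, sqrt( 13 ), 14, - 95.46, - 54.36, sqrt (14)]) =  [ - 95.46, - 54.36  , - 19/2,sqrt(13 ) , sqrt(14 ) , 14]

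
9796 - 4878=4918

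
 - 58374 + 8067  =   - 50307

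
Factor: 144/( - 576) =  - 2^( - 2)= -1/4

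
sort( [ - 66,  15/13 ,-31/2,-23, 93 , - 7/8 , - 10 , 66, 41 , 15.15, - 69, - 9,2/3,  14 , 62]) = [ - 69, - 66, - 23, - 31/2,- 10,  -  9, - 7/8,2/3,15/13,14,15.15 , 41 , 62,66, 93]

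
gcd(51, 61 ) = 1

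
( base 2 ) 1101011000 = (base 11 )709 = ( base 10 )856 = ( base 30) sg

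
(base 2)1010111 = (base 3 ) 10020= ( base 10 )87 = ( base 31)2P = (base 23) 3I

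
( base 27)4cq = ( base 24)5G2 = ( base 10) 3266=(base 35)2nb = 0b110011000010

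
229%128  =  101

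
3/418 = 3/418 = 0.01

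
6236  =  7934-1698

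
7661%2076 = 1433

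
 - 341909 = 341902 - 683811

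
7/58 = 7/58 = 0.12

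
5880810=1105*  5322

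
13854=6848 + 7006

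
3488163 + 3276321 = 6764484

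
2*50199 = 100398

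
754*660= 497640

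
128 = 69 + 59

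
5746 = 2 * 2873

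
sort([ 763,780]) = [ 763, 780]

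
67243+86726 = 153969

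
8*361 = 2888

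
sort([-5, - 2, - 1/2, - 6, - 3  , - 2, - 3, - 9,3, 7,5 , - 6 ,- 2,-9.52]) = [ - 9.52, - 9, - 6, - 6, - 5, - 3, - 3, - 2, -2, - 2, - 1/2,3 , 5, 7] 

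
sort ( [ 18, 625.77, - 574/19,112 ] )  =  [ - 574/19,18,112,625.77] 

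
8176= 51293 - 43117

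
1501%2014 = 1501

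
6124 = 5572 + 552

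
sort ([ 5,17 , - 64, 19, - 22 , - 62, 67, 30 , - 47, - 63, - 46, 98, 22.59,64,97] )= [ - 64, - 63, - 62,  -  47, - 46 , -22,  5,17, 19,22.59, 30, 64,67, 97, 98 ]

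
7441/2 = 7441/2  =  3720.50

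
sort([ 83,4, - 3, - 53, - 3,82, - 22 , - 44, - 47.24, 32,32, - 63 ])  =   [  -  63, - 53, - 47.24,-44, - 22, - 3, - 3,4,32,32 , 82,83] 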